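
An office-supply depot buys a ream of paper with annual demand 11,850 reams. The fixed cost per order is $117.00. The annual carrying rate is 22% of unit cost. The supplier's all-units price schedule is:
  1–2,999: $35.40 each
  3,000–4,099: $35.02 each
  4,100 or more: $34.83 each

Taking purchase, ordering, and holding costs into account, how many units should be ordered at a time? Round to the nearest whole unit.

Q* ≈ 597 reams

Holding cost per unit per year at price C is H = 0.22·C.
Evaluate total cost at each tier's feasible EOQ or, if the EOQ is below the tier, at the tier's minimum quantity.
EOQ at $35.40 = 596.7 (feasible in tier 1): TC = 11,850×$35.40 + (11,850/596.7)×117 + (596.7/2)×0.22×$35.40 = $424,137.08.
EOQ at $35.02 = 599.9 < 3000, so use break Q=3000: TC = 11,850×$35.02 + (11,850/3000.0)×117 + (3000.0/2)×0.22×$35.02 = $427,005.75.
EOQ at $34.83 = 601.6 < 4100, so use break Q=4100: TC = 11,850×$34.83 + (11,850/4100.0)×117 + (4100.0/2)×0.22×$34.83 = $428,781.99.
Lowest total cost is $424,137.08 at Q = 596.7.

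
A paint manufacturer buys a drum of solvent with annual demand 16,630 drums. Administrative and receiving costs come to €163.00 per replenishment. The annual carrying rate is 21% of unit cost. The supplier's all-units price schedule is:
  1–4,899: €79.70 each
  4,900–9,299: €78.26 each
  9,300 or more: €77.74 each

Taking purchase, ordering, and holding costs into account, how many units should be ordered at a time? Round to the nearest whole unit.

Holding cost per unit per year at price C is H = 0.21·C.
Evaluate total cost at each tier's feasible EOQ or, if the EOQ is below the tier, at the tier's minimum quantity.
EOQ at €79.70 = 569.1 (feasible in tier 1): TC = 16,630×€79.70 + (16,630/569.1)×163 + (569.1/2)×0.21×€79.70 = €1,334,936.63.
EOQ at €78.26 = 574.3 < 4900, so use break Q=4900: TC = 16,630×€78.26 + (16,630/4900.0)×163 + (4900.0/2)×0.21×€78.26 = €1,342,281.77.
EOQ at €77.74 = 576.3 < 9300, so use break Q=9300: TC = 16,630×€77.74 + (16,630/9300.0)×163 + (9300.0/2)×0.21×€77.74 = €1,369,020.78.
Lowest total cost is €1,334,936.63 at Q = 569.1.

Q* ≈ 569 drums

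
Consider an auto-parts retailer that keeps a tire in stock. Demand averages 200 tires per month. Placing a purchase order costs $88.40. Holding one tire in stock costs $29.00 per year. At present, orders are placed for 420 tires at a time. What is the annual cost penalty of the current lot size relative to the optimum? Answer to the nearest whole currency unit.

Annual demand D = 200 × 12 = 2,400.
EOQ = √(2DS/H) = √(2 × 2,400 × 88.4 / 29) ≈ 120.96.
Cost at Q* = (D/Q*)S + (Q*/2)H = √(2DSH) ≈ $3,507.89.
Cost at Q = 420: (2,400/420)×88.4 + (420/2)×29 = $505.14 + $6,090.00 = $6,595.14.
Excess = $6,595.14 − $3,507.89 = $3,087.25.

Extra cost ≈ $3,087 per year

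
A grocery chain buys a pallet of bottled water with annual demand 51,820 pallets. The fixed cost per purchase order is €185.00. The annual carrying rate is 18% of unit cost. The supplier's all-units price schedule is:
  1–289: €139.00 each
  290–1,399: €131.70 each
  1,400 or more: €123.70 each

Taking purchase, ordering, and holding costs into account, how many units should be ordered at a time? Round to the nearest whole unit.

Q* ≈ 1,400 pallets

Holding cost per unit per year at price C is H = 0.18·C.
Evaluate total cost at each tier's feasible EOQ or, if the EOQ is below the tier, at the tier's minimum quantity.
Tier 1 (€139.00): EOQ = 875.4 exceeds tier's upper bound 289, so this tier is dominated.
EOQ at €131.70 = 899.3 (feasible in tier 2): TC = 51,820×€131.70 + (51,820/899.3)×185 + (899.3/2)×0.18×€131.70 = €6,846,013.58.
EOQ at €123.70 = 928.0 < 1400, so use break Q=1400: TC = 51,820×€123.70 + (51,820/1400.0)×185 + (1400.0/2)×0.18×€123.70 = €6,432,567.84.
Lowest total cost is €6,432,567.84 at Q = 1400.0.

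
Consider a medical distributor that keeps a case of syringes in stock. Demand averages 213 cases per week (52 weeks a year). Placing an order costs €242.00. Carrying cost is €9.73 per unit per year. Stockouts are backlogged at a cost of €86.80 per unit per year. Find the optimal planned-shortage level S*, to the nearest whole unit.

S* ≈ 79 cases

Annual demand D = 213 × 52 = 11,076.
With planned backorders, Q* = √(2DS/H) · √((H+B)/B).
√(2DS/H) = √(2 × 11,076 × 242 / 9.73) = 742.263.
√((H+B)/B) = √((9.73+86.8)/86.8) = 1.0546.
Q* ≈ 782.761.
S* = Q* · H/(H+B) = 782.761 × 9.73/96.53 ≈ 78.900.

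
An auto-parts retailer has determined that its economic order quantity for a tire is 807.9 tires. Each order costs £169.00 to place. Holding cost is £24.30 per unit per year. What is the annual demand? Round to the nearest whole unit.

D ≈ 46,925 tires per year

The basic EOQ model gives Q* = √(2DS/H); rearrange for the unknown.
From Q* = √(2DS/H): D = Q*²H / (2S) = 807.9² × 24.3 / (2 × 169) = 46925.055.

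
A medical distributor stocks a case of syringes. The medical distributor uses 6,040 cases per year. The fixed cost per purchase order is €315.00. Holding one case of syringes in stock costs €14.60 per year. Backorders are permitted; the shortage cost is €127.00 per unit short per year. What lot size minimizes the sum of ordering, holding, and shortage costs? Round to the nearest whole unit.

Q* ≈ 539 cases

With planned backorders, Q* = √(2DS/H) · √((H+B)/B).
√(2DS/H) = √(2 × 6,040 × 315 / 14.6) = 510.519.
√((H+B)/B) = √((14.6+127)/127) = 1.0559.
Q* ≈ 539.066.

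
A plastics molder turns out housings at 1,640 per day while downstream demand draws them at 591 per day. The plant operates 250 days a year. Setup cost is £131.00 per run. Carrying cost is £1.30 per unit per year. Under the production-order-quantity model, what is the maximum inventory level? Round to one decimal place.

Annual demand D = 591 × 250 = 147,750.
Production build-up factor (1 − d/p) = 1 − 591/1,640 = 0.6396.
Q* = √(2DS / (H(1 − d/p))) = √(2 × 147,750 × 131 / (1.3 × 0.6396)).
= √(38,710,500 / 0.8315) ≈ 6823.024.
Maximum inventory = Q*(1 − d/p) = 6823.024 × 0.6396 ≈ 4364.239.

I_max ≈ 4,364.2 housings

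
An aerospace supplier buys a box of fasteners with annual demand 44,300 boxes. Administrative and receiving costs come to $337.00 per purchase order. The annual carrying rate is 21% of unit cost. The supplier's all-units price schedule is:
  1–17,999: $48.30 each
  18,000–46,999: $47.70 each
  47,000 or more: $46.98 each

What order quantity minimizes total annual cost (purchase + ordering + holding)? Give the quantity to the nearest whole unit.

Q* ≈ 1,716 boxes

Holding cost per unit per year at price C is H = 0.21·C.
For each price level, check whether its EOQ is feasible; otherwise the best quantity at that price is the breakpoint.
EOQ at $48.30 = 1715.7 (feasible in tier 1): TC = 44,300×$48.30 + (44,300/1715.7)×337 + (1715.7/2)×0.21×$48.30 = $2,157,092.64.
EOQ at $47.70 = 1726.5 < 18000, so use break Q=18000: TC = 44,300×$47.70 + (44,300/18000.0)×337 + (18000.0/2)×0.21×$47.70 = $2,204,092.39.
EOQ at $46.98 = 1739.7 < 47000, so use break Q=47000: TC = 44,300×$46.98 + (44,300/47000.0)×337 + (47000.0/2)×0.21×$46.98 = $2,313,377.94.
Lowest total cost is $2,157,092.64 at Q = 1715.7.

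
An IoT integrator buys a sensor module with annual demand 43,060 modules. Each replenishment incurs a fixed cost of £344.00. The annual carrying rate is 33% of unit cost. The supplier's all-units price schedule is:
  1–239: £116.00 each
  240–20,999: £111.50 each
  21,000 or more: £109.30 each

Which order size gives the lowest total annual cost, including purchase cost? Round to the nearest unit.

Holding cost per unit per year at price C is H = 0.33·C.
Candidates are each tier's EOQ (if it falls in that tier) and each price-break quantity.
Tier 1 (£116.00): EOQ = 879.7 exceeds tier's upper bound 239, so this tier is dominated.
EOQ at £111.50 = 897.3 (feasible in tier 2): TC = 43,060×£111.50 + (43,060/897.3)×344 + (897.3/2)×0.33×£111.50 = £4,834,206.09.
EOQ at £109.30 = 906.3 < 21000, so use break Q=21000: TC = 43,060×£109.30 + (43,060/21000.0)×344 + (21000.0/2)×0.33×£109.30 = £5,085,887.86.
Lowest total cost is £4,834,206.09 at Q = 897.3.

Q* ≈ 897 modules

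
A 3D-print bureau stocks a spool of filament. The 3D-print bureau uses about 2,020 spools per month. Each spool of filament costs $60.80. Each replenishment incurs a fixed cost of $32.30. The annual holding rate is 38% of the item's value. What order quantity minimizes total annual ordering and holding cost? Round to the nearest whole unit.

Q* ≈ 260 spools

Annual demand D = 2,020 × 12 = 24,240.
Holding cost H = 0.38 × $60.80 = $23.1040 per unit per year.
EOQ = √(2DS / H) = √(2 × 24,240 × 32.3 / 23.104).
= √(1,565,904 / 23.104) = √67,776.3158 ≈ 260.339.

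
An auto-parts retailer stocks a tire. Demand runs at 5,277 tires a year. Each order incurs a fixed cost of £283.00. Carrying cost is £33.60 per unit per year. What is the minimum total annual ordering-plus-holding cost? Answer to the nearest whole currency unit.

TC* ≈ £10,018

EOQ = √(2DS/H) = √(2 × 5,277 × 283 / 33.6) ≈ 298.15.
At the optimum the two cost components are equal, so total cost = 2·(Q*/2)H = Q*·H.
Minimum total = √(2DSH) = √(2 × 5,277 × 283 × 33.6) ≈ 10017.778.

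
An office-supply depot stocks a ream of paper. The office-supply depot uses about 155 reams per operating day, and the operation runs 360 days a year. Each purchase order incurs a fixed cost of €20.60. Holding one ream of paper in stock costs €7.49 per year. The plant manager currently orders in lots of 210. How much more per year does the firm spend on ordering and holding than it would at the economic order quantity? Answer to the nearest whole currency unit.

Extra cost ≈ €2,111 per year

Annual demand D = 155 × 360 = 55,800.
EOQ = √(2DS/H) = √(2 × 55,800 × 20.6 / 7.49) ≈ 554.02.
Cost at Q* = (D/Q*)S + (Q*/2)H = √(2DSH) ≈ €4,149.60.
Cost at Q = 210: (55,800/210)×20.6 + (210/2)×7.49 = €5,473.71 + €786.45 = €6,260.16.
Excess = €6,260.16 − €4,149.60 = €2,110.56.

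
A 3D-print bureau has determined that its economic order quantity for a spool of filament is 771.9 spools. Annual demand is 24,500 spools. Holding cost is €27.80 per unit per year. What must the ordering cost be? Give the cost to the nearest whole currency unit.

S ≈ €338

Invert the EOQ relation Q*² = 2DS/H.
From Q* = √(2DS/H): S = Q*²H / (2D) = 771.9² × 27.8 / (2 × 24,500) = 338.0421.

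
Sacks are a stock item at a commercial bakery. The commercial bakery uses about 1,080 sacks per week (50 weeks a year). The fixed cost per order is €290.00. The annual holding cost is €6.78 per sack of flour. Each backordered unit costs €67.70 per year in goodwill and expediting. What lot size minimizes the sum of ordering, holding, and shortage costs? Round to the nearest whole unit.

Q* ≈ 2,254 sacks

Annual demand D = 1,080 × 50 = 54,000.
With planned backorders, Q* = √(2DS/H) · √((H+B)/B).
√(2DS/H) = √(2 × 54,000 × 290 / 6.78) = 2149.295.
√((H+B)/B) = √((6.78+67.7)/67.7) = 1.0489.
Q* ≈ 2254.351.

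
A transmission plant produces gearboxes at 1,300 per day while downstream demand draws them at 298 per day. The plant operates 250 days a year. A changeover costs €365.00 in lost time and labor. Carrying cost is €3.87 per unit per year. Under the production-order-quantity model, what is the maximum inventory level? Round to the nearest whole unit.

I_max ≈ 3,291 gearboxes

Annual demand D = 298 × 250 = 74,500.
Production build-up factor (1 − d/p) = 1 − 298/1,300 = 0.7708.
Q* = √(2DS / (H(1 − d/p))) = √(2 × 74,500 × 365 / (3.87 × 0.7708)).
= √(54,385,000 / 2.9829) ≈ 4269.941.
Maximum inventory = Q*(1 − d/p) = 4269.941 × 0.7708 ≈ 3291.139.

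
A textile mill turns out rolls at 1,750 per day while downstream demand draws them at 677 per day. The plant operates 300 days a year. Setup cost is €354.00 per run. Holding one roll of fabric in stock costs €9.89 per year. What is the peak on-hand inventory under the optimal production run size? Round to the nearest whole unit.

Annual demand D = 677 × 300 = 203,100.
Production build-up factor (1 − d/p) = 1 − 677/1,750 = 0.6131.
Q* = √(2DS / (H(1 − d/p))) = √(2 × 203,100 × 354 / (9.89 × 0.6131)).
= √(143,794,800 / 6.064) ≈ 4869.592.
Maximum inventory = Q*(1 − d/p) = 4869.592 × 0.6131 ≈ 2985.756.

I_max ≈ 2,986 rolls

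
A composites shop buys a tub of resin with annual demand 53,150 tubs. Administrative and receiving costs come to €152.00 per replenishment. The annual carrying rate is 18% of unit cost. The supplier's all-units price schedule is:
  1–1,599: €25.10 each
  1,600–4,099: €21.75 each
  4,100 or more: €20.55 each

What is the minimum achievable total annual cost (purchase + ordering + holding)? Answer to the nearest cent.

Holding cost per unit per year at price C is H = 0.18·C.
Candidates are each tier's EOQ (if it falls in that tier) and each price-break quantity.
Tier 1 (€25.10): EOQ = 1891.1 exceeds tier's upper bound 1599, so this tier is dominated.
EOQ at €21.75 = 2031.5 (feasible in tier 2): TC = 53,150×€21.75 + (53,150/2031.5)×152 + (2031.5/2)×0.18×€21.75 = €1,163,965.93.
EOQ at €20.55 = 2090.0 < 4100, so use break Q=4100: TC = 53,150×€20.55 + (53,150/4100.0)×152 + (4100.0/2)×0.18×€20.55 = €1,101,785.89.
Lowest total cost among the candidates is at Q = 4100.0.

TC* ≈ €1,101,785.89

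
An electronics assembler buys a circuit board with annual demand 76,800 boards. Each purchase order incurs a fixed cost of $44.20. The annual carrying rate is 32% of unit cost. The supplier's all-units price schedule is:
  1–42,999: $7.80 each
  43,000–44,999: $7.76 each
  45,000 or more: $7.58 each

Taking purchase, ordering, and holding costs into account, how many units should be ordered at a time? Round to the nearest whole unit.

Holding cost per unit per year at price C is H = 0.32·C.
Evaluate total cost at each tier's feasible EOQ or, if the EOQ is below the tier, at the tier's minimum quantity.
EOQ at $7.80 = 1649.2 (feasible in tier 1): TC = 76,800×$7.80 + (76,800/1649.2)×44.2 + (1649.2/2)×0.32×$7.80 = $603,156.51.
EOQ at $7.76 = 1653.5 < 43000, so use break Q=43000: TC = 76,800×$7.76 + (76,800/43000.0)×44.2 + (43000.0/2)×0.32×$7.76 = $649,435.74.
EOQ at $7.58 = 1673.0 < 45000, so use break Q=45000: TC = 76,800×$7.58 + (76,800/45000.0)×44.2 + (45000.0/2)×0.32×$7.58 = $636,795.43.
Lowest total cost is $603,156.51 at Q = 1649.2.

Q* ≈ 1,649 boards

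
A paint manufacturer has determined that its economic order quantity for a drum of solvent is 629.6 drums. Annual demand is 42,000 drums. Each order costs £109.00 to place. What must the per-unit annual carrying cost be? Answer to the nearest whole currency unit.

H ≈ £23

The basic EOQ model gives Q* = √(2DS/H); rearrange for the unknown.
From Q* = √(2DS/H): H = 2DS / Q*² = 2 × 42,000 × 109 / 629.6² = 23.0981.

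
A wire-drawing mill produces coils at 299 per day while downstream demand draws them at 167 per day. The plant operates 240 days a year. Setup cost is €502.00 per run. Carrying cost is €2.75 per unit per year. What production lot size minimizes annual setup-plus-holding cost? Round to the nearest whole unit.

Q* ≈ 5,757 coils

Annual demand D = 167 × 240 = 40,080.
Production build-up factor (1 − d/p) = 1 − 167/299 = 0.4415.
Q* = √(2DS / (H(1 − d/p))) = √(2 × 40,080 × 502 / (2.75 × 0.4415)).
= √(40,240,320 / 1.214) ≈ 5757.222.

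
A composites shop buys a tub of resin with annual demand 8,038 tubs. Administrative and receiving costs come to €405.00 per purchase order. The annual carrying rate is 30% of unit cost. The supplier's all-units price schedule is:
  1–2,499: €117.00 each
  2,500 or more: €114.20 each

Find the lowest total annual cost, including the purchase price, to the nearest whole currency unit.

Holding cost per unit per year at price C is H = 0.30·C.
Evaluate total cost at each tier's feasible EOQ or, if the EOQ is below the tier, at the tier's minimum quantity.
EOQ at €117.00 = 430.7 (feasible in tier 1): TC = 8,038×€117.00 + (8,038/430.7)×405 + (430.7/2)×0.30×€117.00 = €955,563.16.
EOQ at €114.20 = 435.9 < 2500, so use break Q=2500: TC = 8,038×€114.20 + (8,038/2500.0)×405 + (2500.0/2)×0.30×€114.20 = €962,066.76.
Lowest total cost among the candidates is at Q = 430.7.

TC* ≈ €955,563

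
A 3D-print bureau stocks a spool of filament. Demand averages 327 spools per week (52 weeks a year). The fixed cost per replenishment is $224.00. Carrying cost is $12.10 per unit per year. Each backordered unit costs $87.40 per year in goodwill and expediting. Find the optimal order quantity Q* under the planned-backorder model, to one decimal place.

Annual demand D = 327 × 52 = 17,004.
With planned backorders, Q* = √(2DS/H) · √((H+B)/B).
√(2DS/H) = √(2 × 17,004 × 224 / 12.1) = 793.454.
√((H+B)/B) = √((12.1+87.4)/87.4) = 1.0670.
Q* ≈ 846.599.

Q* ≈ 846.6 spools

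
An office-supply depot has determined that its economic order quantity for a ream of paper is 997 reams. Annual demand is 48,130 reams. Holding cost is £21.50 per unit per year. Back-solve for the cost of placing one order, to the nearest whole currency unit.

Squaring Q* = √(2DS/H) gives Q*² = 2DS/H.
From Q* = √(2DS/H): S = Q*²H / (2D) = 997² × 21.5 / (2 × 48,130) = 222.0153.

S ≈ £222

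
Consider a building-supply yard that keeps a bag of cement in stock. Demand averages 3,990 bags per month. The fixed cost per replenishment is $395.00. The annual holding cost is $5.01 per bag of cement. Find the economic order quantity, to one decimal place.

Annual demand D = 3,990 × 12 = 47,880.
EOQ = √(2DS / H) = √(2 × 47,880 × 395 / 5.01).
= √(37,825,200 / 5.01) = √7,549,940.1198 ≈ 2747.715.

Q* ≈ 2,747.7 bags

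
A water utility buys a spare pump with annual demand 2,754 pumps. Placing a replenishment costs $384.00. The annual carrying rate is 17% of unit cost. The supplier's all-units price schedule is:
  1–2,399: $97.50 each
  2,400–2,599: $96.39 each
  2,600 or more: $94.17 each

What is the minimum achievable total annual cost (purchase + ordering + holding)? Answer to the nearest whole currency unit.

Holding cost per unit per year at price C is H = 0.17·C.
Candidates are each tier's EOQ (if it falls in that tier) and each price-break quantity.
EOQ at $97.50 = 357.2 (feasible in tier 1): TC = 2,754×$97.50 + (2,754/357.2)×384 + (357.2/2)×0.17×$97.50 = $274,435.92.
EOQ at $96.39 = 359.3 < 2400, so use break Q=2400: TC = 2,754×$96.39 + (2,754/2400.0)×384 + (2400.0/2)×0.17×$96.39 = $285,562.26.
EOQ at $94.17 = 363.5 < 2600, so use break Q=2600: TC = 2,754×$94.17 + (2,754/2600.0)×384 + (2600.0/2)×0.17×$94.17 = $280,562.49.
Lowest total cost among the candidates is at Q = 357.2.

TC* ≈ $274,436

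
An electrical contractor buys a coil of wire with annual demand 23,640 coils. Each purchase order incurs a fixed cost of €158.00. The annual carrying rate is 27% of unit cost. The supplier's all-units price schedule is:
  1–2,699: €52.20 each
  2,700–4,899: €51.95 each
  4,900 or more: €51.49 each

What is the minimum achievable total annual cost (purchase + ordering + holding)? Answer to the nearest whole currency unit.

Holding cost per unit per year at price C is H = 0.27·C.
For each price level, check whether its EOQ is feasible; otherwise the best quantity at that price is the breakpoint.
EOQ at €52.20 = 728.0 (feasible in tier 1): TC = 23,640×€52.20 + (23,640/728.0)×158 + (728.0/2)×0.27×€52.20 = €1,244,268.88.
EOQ at €51.95 = 729.8 < 2700, so use break Q=2700: TC = 23,640×€51.95 + (23,640/2700.0)×158 + (2700.0/2)×0.27×€51.95 = €1,248,417.15.
EOQ at €51.49 = 733.0 < 4900, so use break Q=4900: TC = 23,640×€51.49 + (23,640/4900.0)×158 + (4900.0/2)×0.27×€51.49 = €1,252,046.50.
Lowest total cost among the candidates is at Q = 728.0.

TC* ≈ €1,244,269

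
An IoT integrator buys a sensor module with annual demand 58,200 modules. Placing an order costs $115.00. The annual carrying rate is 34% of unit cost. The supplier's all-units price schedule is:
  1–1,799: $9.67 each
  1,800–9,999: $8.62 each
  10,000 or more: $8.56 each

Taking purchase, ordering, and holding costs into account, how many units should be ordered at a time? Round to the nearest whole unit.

Q* ≈ 2,137 modules

Holding cost per unit per year at price C is H = 0.34·C.
For each price level, check whether its EOQ is feasible; otherwise the best quantity at that price is the breakpoint.
Tier 1 ($9.67): EOQ = 2017.8 exceeds tier's upper bound 1799, so this tier is dominated.
EOQ at $8.62 = 2137.1 (feasible in tier 2): TC = 58,200×$8.62 + (58,200/2137.1)×115 + (2137.1/2)×0.34×$8.62 = $507,947.52.
EOQ at $8.56 = 2144.6 < 10000, so use break Q=10000: TC = 58,200×$8.56 + (58,200/10000.0)×115 + (10000.0/2)×0.34×$8.56 = $513,413.30.
Lowest total cost is $507,947.52 at Q = 2137.1.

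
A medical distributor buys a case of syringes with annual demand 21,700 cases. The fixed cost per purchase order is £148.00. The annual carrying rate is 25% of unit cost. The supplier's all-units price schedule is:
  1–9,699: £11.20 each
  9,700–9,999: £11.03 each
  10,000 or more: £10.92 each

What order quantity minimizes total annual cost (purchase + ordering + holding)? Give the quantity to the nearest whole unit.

Holding cost per unit per year at price C is H = 0.25·C.
Evaluate total cost at each tier's feasible EOQ or, if the EOQ is below the tier, at the tier's minimum quantity.
EOQ at £11.20 = 1514.6 (feasible in tier 1): TC = 21,700×£11.20 + (21,700/1514.6)×148 + (1514.6/2)×0.25×£11.20 = £247,280.87.
EOQ at £11.03 = 1526.2 < 9700, so use break Q=9700: TC = 21,700×£11.03 + (21,700/9700.0)×148 + (9700.0/2)×0.25×£11.03 = £253,055.97.
EOQ at £10.92 = 1533.9 < 10000, so use break Q=10000: TC = 21,700×£10.92 + (21,700/10000.0)×148 + (10000.0/2)×0.25×£10.92 = £250,935.16.
Lowest total cost is £247,280.87 at Q = 1514.6.

Q* ≈ 1,515 cases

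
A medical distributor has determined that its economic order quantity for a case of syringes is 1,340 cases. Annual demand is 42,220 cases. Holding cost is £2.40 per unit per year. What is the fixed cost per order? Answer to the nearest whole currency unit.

S ≈ £51

Invert the EOQ relation Q*² = 2DS/H.
From Q* = √(2DS/H): S = Q*²H / (2D) = 1,340² × 2.4 / (2 × 42,220) = 51.0355.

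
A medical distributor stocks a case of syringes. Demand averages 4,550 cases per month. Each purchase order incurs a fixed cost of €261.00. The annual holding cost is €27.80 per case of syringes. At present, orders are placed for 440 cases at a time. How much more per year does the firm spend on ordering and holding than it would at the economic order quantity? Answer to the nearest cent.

Extra cost ≈ €10,355.31 per year

Annual demand D = 4,550 × 12 = 54,600.
EOQ = √(2DS/H) = √(2 × 54,600 × 261 / 27.8) ≈ 1012.53.
Cost at Q* = (D/Q*)S + (Q*/2)H = √(2DSH) ≈ €28,148.42.
Cost at Q = 440: (54,600/440)×261 + (440/2)×27.8 = €32,387.73 + €6,116.00 = €38,503.73.
Excess = €38,503.73 − €28,148.42 = €10,355.31.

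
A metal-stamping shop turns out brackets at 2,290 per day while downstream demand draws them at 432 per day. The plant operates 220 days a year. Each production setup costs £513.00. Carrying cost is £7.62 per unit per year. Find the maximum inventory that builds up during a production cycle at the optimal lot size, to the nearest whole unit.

I_max ≈ 3,222 brackets

Annual demand D = 432 × 220 = 95,040.
Production build-up factor (1 − d/p) = 1 − 432/2,290 = 0.8114.
Q* = √(2DS / (H(1 − d/p))) = √(2 × 95,040 × 513 / (7.62 × 0.8114)).
= √(97,511,040 / 6.1825) ≈ 3971.406.
Maximum inventory = Q*(1 − d/p) = 3971.406 × 0.8114 ≈ 3222.215.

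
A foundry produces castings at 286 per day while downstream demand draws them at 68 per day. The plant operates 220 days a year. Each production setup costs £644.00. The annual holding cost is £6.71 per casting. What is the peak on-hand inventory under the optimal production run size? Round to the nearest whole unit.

Annual demand D = 68 × 220 = 14,960.
Production build-up factor (1 − d/p) = 1 − 68/286 = 0.7622.
Q* = √(2DS / (H(1 − d/p))) = √(2 × 14,960 × 644 / (6.71 × 0.7622)).
= √(19,268,480 / 5.1146) ≈ 1940.963.
Maximum inventory = Q*(1 − d/p) = 1940.963 × 0.7622 ≈ 1479.475.

I_max ≈ 1,479 castings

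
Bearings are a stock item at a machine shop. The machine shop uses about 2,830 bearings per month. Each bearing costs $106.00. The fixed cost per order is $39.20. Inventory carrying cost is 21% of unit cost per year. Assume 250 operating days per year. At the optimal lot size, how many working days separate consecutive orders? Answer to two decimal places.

T ≈ 2.55 days

Annual demand D = 2,830 × 12 = 33,960.
Holding cost H = 0.21 × $106.00 = $22.2600 per unit per year.
EOQ = √(2DS/H) = √(2 × 33,960 × 39.2 / 22.26) ≈ 345.84.
Cycle time = Q*/D × 250 = 345.84 / 33,960 × 250 ≈ 2.546 days.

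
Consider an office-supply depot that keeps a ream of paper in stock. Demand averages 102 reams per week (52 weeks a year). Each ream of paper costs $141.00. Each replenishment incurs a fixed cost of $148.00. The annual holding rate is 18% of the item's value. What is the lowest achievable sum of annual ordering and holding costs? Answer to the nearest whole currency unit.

Annual demand D = 102 × 52 = 5,304.
Holding cost H = 0.18 × $141.00 = $25.3800 per unit per year.
EOQ = √(2DS/H) = √(2 × 5,304 × 148 / 25.38) ≈ 248.71.
At Q*, ordering cost (D/Q*)S equals holding cost (Q*/2)H, each = √(DSH/2).
Minimum total = √(2DSH) = √(2 × 5,304 × 148 × 25.38) ≈ 6312.384.

TC* ≈ $6,312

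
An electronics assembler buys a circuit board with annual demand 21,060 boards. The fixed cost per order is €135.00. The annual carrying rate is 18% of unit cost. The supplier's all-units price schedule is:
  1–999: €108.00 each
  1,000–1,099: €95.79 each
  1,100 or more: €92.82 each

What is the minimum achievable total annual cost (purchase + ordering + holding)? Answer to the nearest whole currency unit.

Holding cost per unit per year at price C is H = 0.18·C.
For each price level, check whether its EOQ is feasible; otherwise the best quantity at that price is the breakpoint.
EOQ at €108.00 = 540.8 (feasible in tier 1): TC = 21,060×€108.00 + (21,060/540.8)×135 + (540.8/2)×0.18×€108.00 = €2,284,993.79.
EOQ at €95.79 = 574.3 < 1000, so use break Q=1000: TC = 21,060×€95.79 + (21,060/1000.0)×135 + (1000.0/2)×0.18×€95.79 = €2,028,801.60.
EOQ at €92.82 = 583.4 < 1100, so use break Q=1100: TC = 21,060×€92.82 + (21,060/1100.0)×135 + (1100.0/2)×0.18×€92.82 = €1,966,563.02.
Lowest total cost among the candidates is at Q = 1100.0.

TC* ≈ €1,966,563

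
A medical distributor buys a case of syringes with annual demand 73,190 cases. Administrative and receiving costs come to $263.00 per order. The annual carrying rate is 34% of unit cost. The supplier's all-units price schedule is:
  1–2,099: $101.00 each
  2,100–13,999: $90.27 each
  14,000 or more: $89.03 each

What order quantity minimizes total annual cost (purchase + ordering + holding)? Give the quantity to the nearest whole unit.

Holding cost per unit per year at price C is H = 0.34·C.
Evaluate total cost at each tier's feasible EOQ or, if the EOQ is below the tier, at the tier's minimum quantity.
EOQ at $101.00 = 1058.8 (feasible in tier 1): TC = 73,190×$101.00 + (73,190/1058.8)×263 + (1058.8/2)×0.34×$101.00 = $7,428,549.58.
EOQ at $90.27 = 1120.0 < 2100, so use break Q=2100: TC = 73,190×$90.27 + (73,190/2100.0)×263 + (2100.0/2)×0.34×$90.27 = $6,648,253.87.
EOQ at $89.03 = 1127.7 < 14000, so use break Q=14000: TC = 73,190×$89.03 + (73,190/14000.0)×263 + (14000.0/2)×0.34×$89.03 = $6,729,372.03.
Lowest total cost is $6,648,253.87 at Q = 2100.0.

Q* ≈ 2,100 cases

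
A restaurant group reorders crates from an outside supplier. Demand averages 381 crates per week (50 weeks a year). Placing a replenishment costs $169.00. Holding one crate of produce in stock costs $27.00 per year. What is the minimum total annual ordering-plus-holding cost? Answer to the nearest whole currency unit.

Annual demand D = 381 × 50 = 19,050.
EOQ = √(2DS/H) = √(2 × 19,050 × 169 / 27) ≈ 488.34.
At the optimum the two cost components are equal, so total cost = 2·(Q*/2)H = Q*·H.
Minimum total = √(2DSH) = √(2 × 19,050 × 169 × 27) ≈ 13185.230.

TC* ≈ $13,185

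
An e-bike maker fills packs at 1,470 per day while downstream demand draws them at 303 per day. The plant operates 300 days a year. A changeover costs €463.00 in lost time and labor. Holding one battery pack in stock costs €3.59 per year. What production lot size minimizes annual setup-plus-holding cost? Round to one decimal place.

Q* ≈ 5,434.5 packs

Annual demand D = 303 × 300 = 90,900.
Production build-up factor (1 − d/p) = 1 − 303/1,470 = 0.7939.
Q* = √(2DS / (H(1 − d/p))) = √(2 × 90,900 × 463 / (3.59 × 0.7939)).
= √(84,173,400 / 2.85) ≈ 5434.548.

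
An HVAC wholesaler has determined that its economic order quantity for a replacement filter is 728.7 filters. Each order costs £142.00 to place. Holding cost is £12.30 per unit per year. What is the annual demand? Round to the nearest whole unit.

D ≈ 22,998 filters per year

Squaring Q* = √(2DS/H) gives Q*² = 2DS/H.
From Q* = √(2DS/H): D = Q*²H / (2S) = 728.7² × 12.3 / (2 × 142) = 22997.695.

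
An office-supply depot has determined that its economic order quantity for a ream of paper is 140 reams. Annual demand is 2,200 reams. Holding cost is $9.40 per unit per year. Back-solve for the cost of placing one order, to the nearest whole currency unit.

Squaring Q* = √(2DS/H) gives Q*² = 2DS/H.
From Q* = √(2DS/H): S = Q*²H / (2D) = 140² × 9.4 / (2 × 2,200) = 41.8727.

S ≈ $42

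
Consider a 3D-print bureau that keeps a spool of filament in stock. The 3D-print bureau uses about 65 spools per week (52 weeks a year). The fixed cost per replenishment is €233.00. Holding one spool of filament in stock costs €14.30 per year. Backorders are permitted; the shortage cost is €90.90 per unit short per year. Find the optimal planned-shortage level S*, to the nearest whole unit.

Annual demand D = 65 × 52 = 3,380.
With planned backorders, Q* = √(2DS/H) · √((H+B)/B).
√(2DS/H) = √(2 × 3,380 × 233 / 14.3) = 331.882.
√((H+B)/B) = √((14.3+90.9)/90.9) = 1.0758.
Q* ≈ 357.034.
S* = Q* · H/(H+B) = 357.034 × 14.3/105.2 ≈ 48.532.

S* ≈ 49 spools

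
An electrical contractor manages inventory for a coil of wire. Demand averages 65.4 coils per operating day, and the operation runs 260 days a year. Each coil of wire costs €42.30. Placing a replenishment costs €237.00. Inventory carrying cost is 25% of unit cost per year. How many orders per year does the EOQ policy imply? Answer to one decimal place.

Annual demand D = 65.4 × 260 = 17,004.
Holding cost H = 0.25 × €42.30 = €10.5750 per unit per year.
EOQ = √(2DS/H) = √(2 × 17,004 × 237 / 10.575) ≈ 873.02.
Orders per year = D / Q* = 17,004 / 873.02 ≈ 19.477.

N ≈ 19.5 orders per year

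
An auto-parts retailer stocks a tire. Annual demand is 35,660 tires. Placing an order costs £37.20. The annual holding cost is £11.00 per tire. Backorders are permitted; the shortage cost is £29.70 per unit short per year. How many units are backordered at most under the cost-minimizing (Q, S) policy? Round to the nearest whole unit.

S* ≈ 155 tires

With planned backorders, Q* = √(2DS/H) · √((H+B)/B).
√(2DS/H) = √(2 × 35,660 × 37.2 / 11) = 491.112.
√((H+B)/B) = √((11+29.7)/29.7) = 1.1706.
Q* ≈ 574.910.
S* = Q* · H/(H+B) = 574.910 × 11/40.7 ≈ 155.381.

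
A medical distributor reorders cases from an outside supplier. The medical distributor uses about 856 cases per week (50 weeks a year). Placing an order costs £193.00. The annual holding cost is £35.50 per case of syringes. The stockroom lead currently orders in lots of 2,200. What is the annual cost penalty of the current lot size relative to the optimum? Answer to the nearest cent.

Extra cost ≈ £18,587.20 per year

Annual demand D = 856 × 50 = 42,800.
EOQ = √(2DS/H) = √(2 × 42,800 × 193 / 35.5) ≈ 682.18.
Cost at Q* = (D/Q*)S + (Q*/2)H = √(2DSH) ≈ £24,217.52.
Cost at Q = 2,200: (42,800/2,200)×193 + (2,200/2)×35.5 = £3,754.73 + £39,050.00 = £42,804.73.
Excess = £42,804.73 − £24,217.52 = £18,587.20.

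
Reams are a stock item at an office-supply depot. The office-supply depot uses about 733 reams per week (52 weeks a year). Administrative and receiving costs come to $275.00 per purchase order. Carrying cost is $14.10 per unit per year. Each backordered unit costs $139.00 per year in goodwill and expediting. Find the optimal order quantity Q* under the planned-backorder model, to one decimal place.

Q* ≈ 1,279.7 reams

Annual demand D = 733 × 52 = 38,116.
With planned backorders, Q* = √(2DS/H) · √((H+B)/B).
√(2DS/H) = √(2 × 38,116 × 275 / 14.1) = 1219.342.
√((H+B)/B) = √((14.1+139)/139) = 1.0495.
Q* ≈ 1279.693.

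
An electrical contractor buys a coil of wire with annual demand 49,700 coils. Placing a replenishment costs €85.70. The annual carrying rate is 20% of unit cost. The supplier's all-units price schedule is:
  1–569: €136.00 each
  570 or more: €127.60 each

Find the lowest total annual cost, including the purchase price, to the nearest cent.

TC* ≈ €6,356,464.29

Holding cost per unit per year at price C is H = 0.20·C.
For each price level, check whether its EOQ is feasible; otherwise the best quantity at that price is the breakpoint.
EOQ at €136.00 = 559.6 (feasible in tier 1): TC = 49,700×€136.00 + (49,700/559.6)×85.7 + (559.6/2)×0.20×€136.00 = €6,774,421.87.
EOQ at €127.60 = 577.8 (feasible in tier 2): TC = 49,700×€127.60 + (49,700/577.8)×85.7 + (577.8/2)×0.20×€127.60 = €6,356,464.29.
Lowest total cost among the candidates is at Q = 577.8.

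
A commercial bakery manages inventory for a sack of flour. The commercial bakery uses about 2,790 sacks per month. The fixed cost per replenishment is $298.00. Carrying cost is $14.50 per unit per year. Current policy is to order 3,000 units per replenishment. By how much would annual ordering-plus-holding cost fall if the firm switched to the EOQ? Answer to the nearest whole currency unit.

Annual demand D = 2,790 × 12 = 33,480.
EOQ = √(2DS/H) = √(2 × 33,480 × 298 / 14.5) ≈ 1173.09.
Cost at Q* = (D/Q*)S + (Q*/2)H = √(2DSH) ≈ $17,009.83.
Cost at Q = 3,000: (33,480/3,000)×298 + (3,000/2)×14.5 = $3,325.68 + $21,750.00 = $25,075.68.
Excess = $25,075.68 − $17,009.83 = $8,065.85.

Extra cost ≈ $8,066 per year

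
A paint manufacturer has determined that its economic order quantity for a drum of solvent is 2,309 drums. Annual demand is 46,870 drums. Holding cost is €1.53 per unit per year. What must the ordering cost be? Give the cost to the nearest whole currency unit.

Invert the EOQ relation Q*² = 2DS/H.
From Q* = √(2DS/H): S = Q*²H / (2D) = 2,309² × 1.53 / (2 × 46,870) = 87.0191.

S ≈ €87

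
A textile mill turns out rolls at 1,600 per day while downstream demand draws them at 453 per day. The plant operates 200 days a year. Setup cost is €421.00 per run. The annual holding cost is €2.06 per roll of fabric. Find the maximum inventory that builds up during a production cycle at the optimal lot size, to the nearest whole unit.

I_max ≈ 5,152 rolls

Annual demand D = 453 × 200 = 90,600.
Production build-up factor (1 − d/p) = 1 − 453/1,600 = 0.7169.
Q* = √(2DS / (H(1 − d/p))) = √(2 × 90,600 × 421 / (2.06 × 0.7169)).
= √(76,285,200 / 1.4768) ≈ 7187.284.
Maximum inventory = Q*(1 − d/p) = 7187.284 × 0.7169 ≈ 5152.384.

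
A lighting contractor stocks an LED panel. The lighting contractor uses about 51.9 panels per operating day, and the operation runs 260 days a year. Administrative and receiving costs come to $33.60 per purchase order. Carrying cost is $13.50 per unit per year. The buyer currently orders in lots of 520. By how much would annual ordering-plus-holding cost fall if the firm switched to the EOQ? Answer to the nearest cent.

Extra cost ≈ $883.10 per year

Annual demand D = 51.9 × 260 = 13,494.
EOQ = √(2DS/H) = √(2 × 13,494 × 33.6 / 13.5) ≈ 259.17.
Cost at Q* = (D/Q*)S + (Q*/2)H = √(2DSH) ≈ $3,498.82.
Cost at Q = 520: (13,494/520)×33.6 + (520/2)×13.5 = $871.92 + $3,510.00 = $4,381.92.
Excess = $4,381.92 − $3,498.82 = $883.10.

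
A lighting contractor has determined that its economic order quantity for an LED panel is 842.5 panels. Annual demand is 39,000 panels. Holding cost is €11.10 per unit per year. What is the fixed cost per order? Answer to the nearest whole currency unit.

Squaring Q* = √(2DS/H) gives Q*² = 2DS/H.
From Q* = √(2DS/H): S = Q*²H / (2D) = 842.5² × 11.1 / (2 × 39,000) = 101.0109.

S ≈ €101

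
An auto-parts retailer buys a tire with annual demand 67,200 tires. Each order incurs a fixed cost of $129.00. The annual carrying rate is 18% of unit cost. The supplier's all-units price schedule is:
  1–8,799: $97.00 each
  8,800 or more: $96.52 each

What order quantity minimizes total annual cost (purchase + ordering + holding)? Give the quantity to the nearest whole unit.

Holding cost per unit per year at price C is H = 0.18·C.
For each price level, check whether its EOQ is feasible; otherwise the best quantity at that price is the breakpoint.
EOQ at $97.00 = 996.5 (feasible in tier 1): TC = 67,200×$97.00 + (67,200/996.5)×129 + (996.5/2)×0.18×$97.00 = $6,535,798.69.
EOQ at $96.52 = 999.0 < 8800, so use break Q=8800: TC = 67,200×$96.52 + (67,200/8800.0)×129 + (8800.0/2)×0.18×$96.52 = $6,563,572.93.
Lowest total cost is $6,535,798.69 at Q = 996.5.

Q* ≈ 996 tires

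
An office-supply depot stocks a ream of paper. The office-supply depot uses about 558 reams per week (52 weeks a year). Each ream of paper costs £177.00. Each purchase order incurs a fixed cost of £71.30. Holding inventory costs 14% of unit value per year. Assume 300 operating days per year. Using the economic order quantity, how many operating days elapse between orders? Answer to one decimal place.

T ≈ 4.2 days

Annual demand D = 558 × 52 = 29,016.
Holding cost H = 0.14 × £177.00 = £24.7800 per unit per year.
The optimal lot size = √(2DS/H) = √(2 × 29,016 × 71.3 / 24.78) ≈ 408.63.
Cycle time = Q*/D × 300 = 408.63 / 29,016 × 300 ≈ 4.225 days.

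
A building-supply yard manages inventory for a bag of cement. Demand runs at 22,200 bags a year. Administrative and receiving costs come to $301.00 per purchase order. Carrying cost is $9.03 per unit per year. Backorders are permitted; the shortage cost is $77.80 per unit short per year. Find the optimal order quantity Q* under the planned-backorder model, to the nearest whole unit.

Q* ≈ 1,285 bags

With planned backorders, Q* = √(2DS/H) · √((H+B)/B).
√(2DS/H) = √(2 × 22,200 × 301 / 9.03) = 1216.553.
√((H+B)/B) = √((9.03+77.8)/77.8) = 1.0564.
Q* ≈ 1285.216.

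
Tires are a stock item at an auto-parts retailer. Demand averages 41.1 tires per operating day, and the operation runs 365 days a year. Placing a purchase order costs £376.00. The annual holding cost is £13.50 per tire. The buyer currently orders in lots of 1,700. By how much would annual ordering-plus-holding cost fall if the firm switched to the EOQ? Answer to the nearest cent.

Extra cost ≈ £2,452.18 per year

Annual demand D = 41.1 × 365 = 15,001.5.
EOQ = √(2DS/H) = √(2 × 15,001.5 × 376 / 13.5) ≈ 914.13.
Cost at Q* = (D/Q*)S + (Q*/2)H = √(2DSH) ≈ £12,340.80.
Cost at Q = 1,700: (15,001.5/1,700)×376 + (1,700/2)×13.5 = £3,317.98 + £11,475.00 = £14,792.98.
Excess = £14,792.98 − £12,340.80 = £2,452.18.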